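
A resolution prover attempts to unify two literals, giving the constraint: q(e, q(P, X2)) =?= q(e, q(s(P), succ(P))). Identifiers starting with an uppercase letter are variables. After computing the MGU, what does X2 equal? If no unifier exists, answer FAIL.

Decompose q/2: e =?= e,  q(P, X2) =?= q(s(P), succ(P)).
Delete trivial equation e =?= e.
Decompose q/2: P =?= s(P),  X2 =?= succ(P).
Occurs check fails: P occurs in s(P); the equation P =?= s(P) has no finite solution.

FAIL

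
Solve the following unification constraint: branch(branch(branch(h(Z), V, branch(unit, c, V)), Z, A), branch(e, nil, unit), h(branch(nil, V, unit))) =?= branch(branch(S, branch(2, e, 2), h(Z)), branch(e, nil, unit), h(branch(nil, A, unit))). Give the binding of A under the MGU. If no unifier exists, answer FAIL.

Decompose branch/3: branch(branch(h(Z), V, branch(unit, c, V)), Z, A) =?= branch(S, branch(2, e, 2), h(Z)),  branch(e, nil, unit) =?= branch(e, nil, unit),  h(branch(nil, V, unit)) =?= h(branch(nil, A, unit)).
Decompose branch/3: branch(h(Z), V, branch(unit, c, V)) =?= S,  Z =?= branch(2, e, 2),  A =?= h(Z).
Bind S := branch(h(Z), V, branch(unit, c, V)); no other remaining equation mentions S.
Bind Z := branch(2, e, 2); substituting into the one remaining equation that mentions Z gives: A =?= h(branch(2, e, 2)). Substituting into the earlier binding gives S := branch(h(branch(2, e, 2)), V, branch(unit, c, V)).
Bind A := h(branch(2, e, 2)); substituting into the one remaining equation that mentions A gives: h(branch(nil, V, unit)) =?= h(branch(nil, h(branch(2, e, 2)), unit)).
Delete trivial equation branch(e, nil, unit) =?= branch(e, nil, unit).
Decompose h/1: branch(nil, V, unit) =?= branch(nil, h(branch(2, e, 2)), unit).
Decompose branch/3: nil =?= nil,  V =?= h(branch(2, e, 2)),  unit =?= unit.
Delete trivial equation nil =?= nil.
Bind V := h(branch(2, e, 2)); no other remaining equation mentions V. Substituting into the earlier binding gives S := branch(h(branch(2, e, 2)), h(branch(2, e, 2)), branch(unit, c, h(branch(2, e, 2)))).
Delete trivial equation unit =?= unit.
MGU = { S ↦ branch(h(branch(2, e, 2)), h(branch(2, e, 2)), branch(unit, c, h(branch(2, e, 2)))), Z ↦ branch(2, e, 2), A ↦ h(branch(2, e, 2)), V ↦ h(branch(2, e, 2)) }, so A ↦ h(branch(2, e, 2)).

h(branch(2, e, 2))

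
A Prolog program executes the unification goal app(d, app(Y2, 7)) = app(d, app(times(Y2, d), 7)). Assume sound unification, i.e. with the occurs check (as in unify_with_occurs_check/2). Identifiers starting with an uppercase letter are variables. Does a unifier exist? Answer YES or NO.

NO

Decompose app/2: d = d,  app(Y2, 7) = app(times(Y2, d), 7).
Delete trivial equation d = d.
Decompose app/2: Y2 = times(Y2, d),  7 = 7.
Occurs check fails: Y2 occurs in times(Y2, d); the equation Y2 = times(Y2, d) has no finite solution.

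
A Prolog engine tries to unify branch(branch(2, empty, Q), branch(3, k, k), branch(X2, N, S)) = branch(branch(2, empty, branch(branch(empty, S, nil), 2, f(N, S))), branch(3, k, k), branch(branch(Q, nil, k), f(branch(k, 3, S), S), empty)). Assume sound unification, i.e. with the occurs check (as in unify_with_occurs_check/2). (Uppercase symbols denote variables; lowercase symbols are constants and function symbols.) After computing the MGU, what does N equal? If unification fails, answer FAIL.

f(branch(k, 3, empty), empty)

Decompose branch/3: branch(2, empty, Q) = branch(2, empty, branch(branch(empty, S, nil), 2, f(N, S))),  branch(3, k, k) = branch(3, k, k),  branch(X2, N, S) = branch(branch(Q, nil, k), f(branch(k, 3, S), S), empty).
Decompose branch/3: 2 = 2,  empty = empty,  Q = branch(branch(empty, S, nil), 2, f(N, S)).
Delete trivial equation 2 = 2.
Delete trivial equation empty = empty.
Bind Q := branch(branch(empty, S, nil), 2, f(N, S)); substituting into the one remaining equation that mentions Q gives: branch(X2, N, S) = branch(branch(branch(branch(empty, S, nil), 2, f(N, S)), nil, k), f(branch(k, 3, S), S), empty).
Delete trivial equation branch(3, k, k) = branch(3, k, k).
Decompose branch/3: X2 = branch(branch(branch(empty, S, nil), 2, f(N, S)), nil, k),  N = f(branch(k, 3, S), S),  S = empty.
Bind X2 := branch(branch(branch(empty, S, nil), 2, f(N, S)), nil, k); no other remaining equation mentions X2.
Bind N := f(branch(k, 3, S), S); no other remaining equation mentions N. Substituting into the earlier bindings gives Q := branch(branch(empty, S, nil), 2, f(f(branch(k, 3, S), S), S)), X2 := branch(branch(branch(empty, S, nil), 2, f(f(branch(k, 3, S), S), S)), nil, k).
Bind S := empty. Substituting into the earlier bindings gives Q := branch(branch(empty, empty, nil), 2, f(f(branch(k, 3, empty), empty), empty)), X2 := branch(branch(branch(empty, empty, nil), 2, f(f(branch(k, 3, empty), empty), empty)), nil, k), N := f(branch(k, 3, empty), empty).
MGU = { Q ↦ branch(branch(empty, empty, nil), 2, f(f(branch(k, 3, empty), empty), empty)), X2 ↦ branch(branch(branch(empty, empty, nil), 2, f(f(branch(k, 3, empty), empty), empty)), nil, k), N ↦ f(branch(k, 3, empty), empty), S ↦ empty }, so N ↦ f(branch(k, 3, empty), empty).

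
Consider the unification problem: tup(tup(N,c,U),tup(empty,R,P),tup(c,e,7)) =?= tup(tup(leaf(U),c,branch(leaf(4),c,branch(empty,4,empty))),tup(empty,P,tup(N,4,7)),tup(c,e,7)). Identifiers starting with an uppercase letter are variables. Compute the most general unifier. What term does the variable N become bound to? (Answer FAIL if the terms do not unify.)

leaf(branch(leaf(4),c,branch(empty,4,empty)))

Decompose tup/3: tup(N,c,U) =?= tup(leaf(U),c,branch(leaf(4),c,branch(empty,4,empty))),  tup(empty,R,P) =?= tup(empty,P,tup(N,4,7)),  tup(c,e,7) =?= tup(c,e,7).
Decompose tup/3: N =?= leaf(U),  c =?= c,  U =?= branch(leaf(4),c,branch(empty,4,empty)).
Bind N := leaf(U); substituting into the one remaining equation that mentions N gives: tup(empty,R,P) =?= tup(empty,P,tup(leaf(U),4,7)).
Delete trivial equation c =?= c.
Bind U := branch(leaf(4),c,branch(empty,4,empty)); substituting into the one remaining equation that mentions U gives: tup(empty,R,P) =?= tup(empty,P,tup(leaf(branch(leaf(4),c,branch(empty,4,empty))),4,7)). Substituting into the earlier binding gives N := leaf(branch(leaf(4),c,branch(empty,4,empty))).
Decompose tup/3: empty =?= empty,  R =?= P,  P =?= tup(leaf(branch(leaf(4),c,branch(empty,4,empty))),4,7).
Delete trivial equation empty =?= empty.
Bind R := P; no other remaining equation mentions R.
Bind P := tup(leaf(branch(leaf(4),c,branch(empty,4,empty))),4,7); no other remaining equation mentions P. Substituting into the earlier binding gives R := tup(leaf(branch(leaf(4),c,branch(empty,4,empty))),4,7).
Delete trivial equation tup(c,e,7) =?= tup(c,e,7).
MGU = { N := leaf(branch(leaf(4),c,branch(empty,4,empty))), U := branch(leaf(4),c,branch(empty,4,empty)), R := tup(leaf(branch(leaf(4),c,branch(empty,4,empty))),4,7), P := tup(leaf(branch(leaf(4),c,branch(empty,4,empty))),4,7) }, so N := leaf(branch(leaf(4),c,branch(empty,4,empty))).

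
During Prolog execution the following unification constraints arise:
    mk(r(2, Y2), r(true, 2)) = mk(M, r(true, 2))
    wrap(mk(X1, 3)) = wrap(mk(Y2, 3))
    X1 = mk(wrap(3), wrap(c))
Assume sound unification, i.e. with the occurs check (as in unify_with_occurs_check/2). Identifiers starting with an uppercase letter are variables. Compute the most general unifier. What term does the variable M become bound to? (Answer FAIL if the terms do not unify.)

r(2, mk(wrap(3), wrap(c)))

Decompose mk/2: r(2, Y2) = M,  r(true, 2) = r(true, 2).
Bind M := r(2, Y2); no other remaining equation mentions M.
Delete trivial equation r(true, 2) = r(true, 2).
Decompose wrap/1: mk(X1, 3) = mk(Y2, 3).
Decompose mk/2: X1 = Y2,  3 = 3.
Bind X1 := Y2; substituting into the one remaining equation that mentions X1 gives: Y2 = mk(wrap(3), wrap(c)).
Delete trivial equation 3 = 3.
Bind Y2 := mk(wrap(3), wrap(c)). Substituting into the earlier bindings gives M := r(2, mk(wrap(3), wrap(c))), X1 := mk(wrap(3), wrap(c)).
MGU = { M -> r(2, mk(wrap(3), wrap(c))), X1 -> mk(wrap(3), wrap(c)), Y2 -> mk(wrap(3), wrap(c)) }, so M -> r(2, mk(wrap(3), wrap(c))).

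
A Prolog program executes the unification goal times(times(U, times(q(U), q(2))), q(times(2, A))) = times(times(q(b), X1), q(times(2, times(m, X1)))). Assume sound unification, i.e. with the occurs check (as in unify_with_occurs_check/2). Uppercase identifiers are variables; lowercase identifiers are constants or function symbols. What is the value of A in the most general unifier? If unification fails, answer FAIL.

times(m, times(q(q(b)), q(2)))

Decompose times/2: times(U, times(q(U), q(2))) = times(q(b), X1),  q(times(2, A)) = q(times(2, times(m, X1))).
Decompose times/2: U = q(b),  times(q(U), q(2)) = X1.
Bind U := q(b); substituting into the one remaining equation that mentions U gives: times(q(q(b)), q(2)) = X1.
Bind X1 := times(q(q(b)), q(2)); substituting into the remaining equation gives: q(times(2, A)) = q(times(2, times(m, times(q(q(b)), q(2))))).
Decompose q/1: times(2, A) = times(2, times(m, times(q(q(b)), q(2)))).
Decompose times/2: 2 = 2,  A = times(m, times(q(q(b)), q(2))).
Delete trivial equation 2 = 2.
Bind A := times(m, times(q(q(b)), q(2))).
MGU = { U = q(b), X1 = times(q(q(b)), q(2)), A = times(m, times(q(q(b)), q(2))) }, so A = times(m, times(q(q(b)), q(2))).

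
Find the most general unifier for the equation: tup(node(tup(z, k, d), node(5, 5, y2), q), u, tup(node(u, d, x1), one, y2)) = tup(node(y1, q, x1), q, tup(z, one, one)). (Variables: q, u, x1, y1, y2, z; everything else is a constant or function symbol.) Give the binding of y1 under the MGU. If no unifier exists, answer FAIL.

Decompose tup/3: node(tup(z, k, d), node(5, 5, y2), q) = node(y1, q, x1),  u = q,  tup(node(u, d, x1), one, y2) = tup(z, one, one).
Decompose node/3: tup(z, k, d) = y1,  node(5, 5, y2) = q,  q = x1.
Bind y1 := tup(z, k, d); no other remaining equation mentions y1.
Bind q := node(5, 5, y2); substituting into the 2 remaining equations that mention q gives: node(5, 5, y2) = x1,  u = node(5, 5, y2).
Bind x1 := node(5, 5, y2); substituting into the one remaining equation that mentions x1 gives: tup(node(u, d, node(5, 5, y2)), one, y2) = tup(z, one, one).
Bind u := node(5, 5, y2); substituting into the remaining equation gives: tup(node(node(5, 5, y2), d, node(5, 5, y2)), one, y2) = tup(z, one, one).
Decompose tup/3: node(node(5, 5, y2), d, node(5, 5, y2)) = z,  one = one,  y2 = one.
Bind z := node(node(5, 5, y2), d, node(5, 5, y2)); no other remaining equation mentions z. Substituting into the earlier binding gives y1 := tup(node(node(5, 5, y2), d, node(5, 5, y2)), k, d).
Delete trivial equation one = one.
Bind y2 := one. Substituting into the earlier bindings gives y1 := tup(node(node(5, 5, one), d, node(5, 5, one)), k, d), q := node(5, 5, one), x1 := node(5, 5, one), u := node(5, 5, one), z := node(node(5, 5, one), d, node(5, 5, one)).
MGU = { y1 -> tup(node(node(5, 5, one), d, node(5, 5, one)), k, d), q -> node(5, 5, one), x1 -> node(5, 5, one), u -> node(5, 5, one), z -> node(node(5, 5, one), d, node(5, 5, one)), y2 -> one }, so y1 -> tup(node(node(5, 5, one), d, node(5, 5, one)), k, d).

tup(node(node(5, 5, one), d, node(5, 5, one)), k, d)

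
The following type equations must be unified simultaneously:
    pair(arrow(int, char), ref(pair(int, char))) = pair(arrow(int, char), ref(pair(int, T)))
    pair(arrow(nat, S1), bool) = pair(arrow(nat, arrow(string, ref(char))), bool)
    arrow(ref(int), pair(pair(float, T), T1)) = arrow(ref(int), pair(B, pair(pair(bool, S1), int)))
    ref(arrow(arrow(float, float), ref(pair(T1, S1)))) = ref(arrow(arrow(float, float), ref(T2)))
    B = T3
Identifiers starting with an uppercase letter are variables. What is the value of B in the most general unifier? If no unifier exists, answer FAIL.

pair(float, char)

Decompose pair/2: arrow(int, char) = arrow(int, char),  ref(pair(int, char)) = ref(pair(int, T)).
Delete trivial equation arrow(int, char) = arrow(int, char).
Decompose ref/1: pair(int, char) = pair(int, T).
Decompose pair/2: int = int,  char = T.
Delete trivial equation int = int.
Bind T := char; substituting into the one remaining equation that mentions T gives: arrow(ref(int), pair(pair(float, char), T1)) = arrow(ref(int), pair(B, pair(pair(bool, S1), int))).
Decompose pair/2: arrow(nat, S1) = arrow(nat, arrow(string, ref(char))),  bool = bool.
Decompose arrow/2: nat = nat,  S1 = arrow(string, ref(char)).
Delete trivial equation nat = nat.
Bind S1 := arrow(string, ref(char)); substituting into the 2 remaining equations that mention S1 gives: arrow(ref(int), pair(pair(float, char), T1)) = arrow(ref(int), pair(B, pair(pair(bool, arrow(string, ref(char))), int))),  ref(arrow(arrow(float, float), ref(pair(T1, arrow(string, ref(char)))))) = ref(arrow(arrow(float, float), ref(T2))).
Delete trivial equation bool = bool.
Decompose arrow/2: ref(int) = ref(int),  pair(pair(float, char), T1) = pair(B, pair(pair(bool, arrow(string, ref(char))), int)).
Delete trivial equation ref(int) = ref(int).
Decompose pair/2: pair(float, char) = B,  T1 = pair(pair(bool, arrow(string, ref(char))), int).
Bind B := pair(float, char); substituting into the one remaining equation that mentions B gives: pair(float, char) = T3.
Bind T1 := pair(pair(bool, arrow(string, ref(char))), int); substituting into the one remaining equation that mentions T1 gives: ref(arrow(arrow(float, float), ref(pair(pair(pair(bool, arrow(string, ref(char))), int), arrow(string, ref(char)))))) = ref(arrow(arrow(float, float), ref(T2))).
Decompose ref/1: arrow(arrow(float, float), ref(pair(pair(pair(bool, arrow(string, ref(char))), int), arrow(string, ref(char))))) = arrow(arrow(float, float), ref(T2)).
Decompose arrow/2: arrow(float, float) = arrow(float, float),  ref(pair(pair(pair(bool, arrow(string, ref(char))), int), arrow(string, ref(char)))) = ref(T2).
Delete trivial equation arrow(float, float) = arrow(float, float).
Decompose ref/1: pair(pair(pair(bool, arrow(string, ref(char))), int), arrow(string, ref(char))) = T2.
Bind T2 := pair(pair(pair(bool, arrow(string, ref(char))), int), arrow(string, ref(char))); no other remaining equation mentions T2.
Bind T3 := pair(float, char).
MGU = { T ↦ char, S1 ↦ arrow(string, ref(char)), B ↦ pair(float, char), T1 ↦ pair(pair(bool, arrow(string, ref(char))), int), T2 ↦ pair(pair(pair(bool, arrow(string, ref(char))), int), arrow(string, ref(char))), T3 ↦ pair(float, char) }, so B ↦ pair(float, char).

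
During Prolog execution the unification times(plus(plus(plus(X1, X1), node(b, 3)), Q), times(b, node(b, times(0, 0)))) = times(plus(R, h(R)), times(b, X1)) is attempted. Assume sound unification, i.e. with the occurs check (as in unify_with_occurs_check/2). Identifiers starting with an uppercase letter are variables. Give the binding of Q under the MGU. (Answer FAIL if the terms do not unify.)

Decompose times/2: plus(plus(plus(X1, X1), node(b, 3)), Q) = plus(R, h(R)),  times(b, node(b, times(0, 0))) = times(b, X1).
Decompose plus/2: plus(plus(X1, X1), node(b, 3)) = R,  Q = h(R).
Bind R := plus(plus(X1, X1), node(b, 3)); substituting into the one remaining equation that mentions R gives: Q = h(plus(plus(X1, X1), node(b, 3))).
Bind Q := h(plus(plus(X1, X1), node(b, 3))); no other remaining equation mentions Q.
Decompose times/2: b = b,  node(b, times(0, 0)) = X1.
Delete trivial equation b = b.
Bind X1 := node(b, times(0, 0)). Substituting into the earlier bindings gives R := plus(plus(node(b, times(0, 0)), node(b, times(0, 0))), node(b, 3)), Q := h(plus(plus(node(b, times(0, 0)), node(b, times(0, 0))), node(b, 3))).
MGU = { R = plus(plus(node(b, times(0, 0)), node(b, times(0, 0))), node(b, 3)), Q = h(plus(plus(node(b, times(0, 0)), node(b, times(0, 0))), node(b, 3))), X1 = node(b, times(0, 0)) }, so Q = h(plus(plus(node(b, times(0, 0)), node(b, times(0, 0))), node(b, 3))).

h(plus(plus(node(b, times(0, 0)), node(b, times(0, 0))), node(b, 3)))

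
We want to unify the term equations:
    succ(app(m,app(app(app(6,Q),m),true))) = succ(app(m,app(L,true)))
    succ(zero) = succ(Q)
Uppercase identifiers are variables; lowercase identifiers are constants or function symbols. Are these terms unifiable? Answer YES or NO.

YES

Decompose succ/1: app(m,app(app(app(6,Q),m),true)) = app(m,app(L,true)).
Decompose app/2: m = m,  app(app(app(6,Q),m),true) = app(L,true).
Delete trivial equation m = m.
Decompose app/2: app(app(6,Q),m) = L,  true = true.
Bind L := app(app(6,Q),m); no other remaining equation mentions L.
Delete trivial equation true = true.
Decompose succ/1: zero = Q.
Bind Q := zero. Substituting into the earlier binding gives L := app(app(6,zero),m).
No equations remain and no clash or occurs-check failure arose, so a unifier exists.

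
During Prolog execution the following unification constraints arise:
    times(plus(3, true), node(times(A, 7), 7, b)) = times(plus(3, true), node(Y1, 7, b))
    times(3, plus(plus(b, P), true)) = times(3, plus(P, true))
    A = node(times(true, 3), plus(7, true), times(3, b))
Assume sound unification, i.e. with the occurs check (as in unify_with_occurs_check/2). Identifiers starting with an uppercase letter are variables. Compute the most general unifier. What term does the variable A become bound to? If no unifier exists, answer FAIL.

FAIL

Decompose times/2: plus(3, true) = plus(3, true),  node(times(A, 7), 7, b) = node(Y1, 7, b).
Delete trivial equation plus(3, true) = plus(3, true).
Decompose node/3: times(A, 7) = Y1,  7 = 7,  b = b.
Bind Y1 := times(A, 7); no other remaining equation mentions Y1.
Delete trivial equation 7 = 7.
Delete trivial equation b = b.
Decompose times/2: 3 = 3,  plus(plus(b, P), true) = plus(P, true).
Delete trivial equation 3 = 3.
Decompose plus/2: plus(b, P) = P,  true = true.
Occurs check fails: P occurs in plus(b, P); the equation P = plus(b, P) has no finite solution.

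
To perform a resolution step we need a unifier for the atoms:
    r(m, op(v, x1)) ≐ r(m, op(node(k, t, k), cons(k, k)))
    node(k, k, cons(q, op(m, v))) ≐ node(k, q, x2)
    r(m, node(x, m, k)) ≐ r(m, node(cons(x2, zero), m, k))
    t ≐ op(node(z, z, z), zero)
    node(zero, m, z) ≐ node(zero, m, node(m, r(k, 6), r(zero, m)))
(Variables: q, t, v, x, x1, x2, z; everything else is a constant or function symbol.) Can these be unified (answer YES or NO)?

YES

Decompose r/2: m ≐ m,  op(v, x1) ≐ op(node(k, t, k), cons(k, k)).
Delete trivial equation m ≐ m.
Decompose op/2: v ≐ node(k, t, k),  x1 ≐ cons(k, k).
Bind v := node(k, t, k); substituting into the one remaining equation that mentions v gives: node(k, k, cons(q, op(m, node(k, t, k)))) ≐ node(k, q, x2).
Bind x1 := cons(k, k); no other remaining equation mentions x1.
Decompose node/3: k ≐ k,  k ≐ q,  cons(q, op(m, node(k, t, k))) ≐ x2.
Delete trivial equation k ≐ k.
Bind q := k; substituting into the one remaining equation that mentions q gives: cons(k, op(m, node(k, t, k))) ≐ x2.
Bind x2 := cons(k, op(m, node(k, t, k))); substituting into the one remaining equation that mentions x2 gives: r(m, node(x, m, k)) ≐ r(m, node(cons(cons(k, op(m, node(k, t, k))), zero), m, k)).
Decompose r/2: m ≐ m,  node(x, m, k) ≐ node(cons(cons(k, op(m, node(k, t, k))), zero), m, k).
Delete trivial equation m ≐ m.
Decompose node/3: x ≐ cons(cons(k, op(m, node(k, t, k))), zero),  m ≐ m,  k ≐ k.
Bind x := cons(cons(k, op(m, node(k, t, k))), zero); no other remaining equation mentions x.
Delete trivial equation m ≐ m.
Delete trivial equation k ≐ k.
Bind t := op(node(z, z, z), zero); no other remaining equation mentions t. Substituting into the earlier bindings gives v := node(k, op(node(z, z, z), zero), k), x2 := cons(k, op(m, node(k, op(node(z, z, z), zero), k))), x := cons(cons(k, op(m, node(k, op(node(z, z, z), zero), k))), zero).
Decompose node/3: zero ≐ zero,  m ≐ m,  z ≐ node(m, r(k, 6), r(zero, m)).
Delete trivial equation zero ≐ zero.
Delete trivial equation m ≐ m.
Bind z := node(m, r(k, 6), r(zero, m)). Substituting into the earlier bindings gives v := node(k, op(node(node(m, r(k, 6), r(zero, m)), node(m, r(k, 6), r(zero, m)), node(m, r(k, 6), r(zero, m))), zero), k), x2 := cons(k, op(m, node(k, op(node(node(m, r(k, 6), r(zero, m)), node(m, r(k, 6), r(zero, m)), node(m, r(k, 6), r(zero, m))), zero), k))), x := cons(cons(k, op(m, node(k, op(node(node(m, r(k, 6), r(zero, m)), node(m, r(k, 6), r(zero, m)), node(m, r(k, 6), r(zero, m))), zero), k))), zero), t := op(node(node(m, r(k, 6), r(zero, m)), node(m, r(k, 6), r(zero, m)), node(m, r(k, 6), r(zero, m))), zero).
No equations remain and no clash or occurs-check failure arose, so a unifier exists.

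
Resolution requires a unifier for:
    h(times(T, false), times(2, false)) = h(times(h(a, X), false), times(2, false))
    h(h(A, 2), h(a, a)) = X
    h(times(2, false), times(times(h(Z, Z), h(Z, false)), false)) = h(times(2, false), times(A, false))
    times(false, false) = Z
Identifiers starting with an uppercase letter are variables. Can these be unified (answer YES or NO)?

YES

Decompose h/2: times(T, false) = times(h(a, X), false),  times(2, false) = times(2, false).
Decompose times/2: T = h(a, X),  false = false.
Bind T := h(a, X); no other remaining equation mentions T.
Delete trivial equation false = false.
Delete trivial equation times(2, false) = times(2, false).
Bind X := h(h(A, 2), h(a, a)); no other remaining equation mentions X. Substituting into the earlier binding gives T := h(a, h(h(A, 2), h(a, a))).
Decompose h/2: times(2, false) = times(2, false),  times(times(h(Z, Z), h(Z, false)), false) = times(A, false).
Delete trivial equation times(2, false) = times(2, false).
Decompose times/2: times(h(Z, Z), h(Z, false)) = A,  false = false.
Bind A := times(h(Z, Z), h(Z, false)); no other remaining equation mentions A. Substituting into the earlier bindings gives T := h(a, h(h(times(h(Z, Z), h(Z, false)), 2), h(a, a))), X := h(h(times(h(Z, Z), h(Z, false)), 2), h(a, a)).
Delete trivial equation false = false.
Bind Z := times(false, false). Substituting into the earlier bindings gives T := h(a, h(h(times(h(times(false, false), times(false, false)), h(times(false, false), false)), 2), h(a, a))), X := h(h(times(h(times(false, false), times(false, false)), h(times(false, false), false)), 2), h(a, a)), A := times(h(times(false, false), times(false, false)), h(times(false, false), false)).
No equations remain and no clash or occurs-check failure arose, so a unifier exists.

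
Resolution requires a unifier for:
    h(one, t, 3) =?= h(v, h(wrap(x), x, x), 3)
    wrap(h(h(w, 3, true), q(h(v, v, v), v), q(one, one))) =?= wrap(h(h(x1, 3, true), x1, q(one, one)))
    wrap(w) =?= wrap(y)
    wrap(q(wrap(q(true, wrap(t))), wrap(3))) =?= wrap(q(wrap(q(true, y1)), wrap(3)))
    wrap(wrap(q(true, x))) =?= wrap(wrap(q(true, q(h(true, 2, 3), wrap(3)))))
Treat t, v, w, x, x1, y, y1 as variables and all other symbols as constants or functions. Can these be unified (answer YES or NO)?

Decompose h/3: one =?= v,  t =?= h(wrap(x), x, x),  3 =?= 3.
Bind v := one; substituting into the one remaining equation that mentions v gives: wrap(h(h(w, 3, true), q(h(one, one, one), one), q(one, one))) =?= wrap(h(h(x1, 3, true), x1, q(one, one))).
Bind t := h(wrap(x), x, x); substituting into the one remaining equation that mentions t gives: wrap(q(wrap(q(true, wrap(h(wrap(x), x, x)))), wrap(3))) =?= wrap(q(wrap(q(true, y1)), wrap(3))).
Delete trivial equation 3 =?= 3.
Decompose wrap/1: h(h(w, 3, true), q(h(one, one, one), one), q(one, one)) =?= h(h(x1, 3, true), x1, q(one, one)).
Decompose h/3: h(w, 3, true) =?= h(x1, 3, true),  q(h(one, one, one), one) =?= x1,  q(one, one) =?= q(one, one).
Decompose h/3: w =?= x1,  3 =?= 3,  true =?= true.
Bind w := x1; substituting into the one remaining equation that mentions w gives: wrap(x1) =?= wrap(y).
Delete trivial equation 3 =?= 3.
Delete trivial equation true =?= true.
Bind x1 := q(h(one, one, one), one); substituting into the one remaining equation that mentions x1 gives: wrap(q(h(one, one, one), one)) =?= wrap(y). Substituting into the earlier binding gives w := q(h(one, one, one), one).
Delete trivial equation q(one, one) =?= q(one, one).
Decompose wrap/1: q(h(one, one, one), one) =?= y.
Bind y := q(h(one, one, one), one); no other remaining equation mentions y.
Decompose wrap/1: q(wrap(q(true, wrap(h(wrap(x), x, x)))), wrap(3)) =?= q(wrap(q(true, y1)), wrap(3)).
Decompose q/2: wrap(q(true, wrap(h(wrap(x), x, x)))) =?= wrap(q(true, y1)),  wrap(3) =?= wrap(3).
Decompose wrap/1: q(true, wrap(h(wrap(x), x, x))) =?= q(true, y1).
Decompose q/2: true =?= true,  wrap(h(wrap(x), x, x)) =?= y1.
Delete trivial equation true =?= true.
Bind y1 := wrap(h(wrap(x), x, x)); no other remaining equation mentions y1.
Delete trivial equation wrap(3) =?= wrap(3).
Decompose wrap/1: wrap(q(true, x)) =?= wrap(q(true, q(h(true, 2, 3), wrap(3)))).
Decompose wrap/1: q(true, x) =?= q(true, q(h(true, 2, 3), wrap(3))).
Decompose q/2: true =?= true,  x =?= q(h(true, 2, 3), wrap(3)).
Delete trivial equation true =?= true.
Bind x := q(h(true, 2, 3), wrap(3)). Substituting into the earlier bindings gives t := h(wrap(q(h(true, 2, 3), wrap(3))), q(h(true, 2, 3), wrap(3)), q(h(true, 2, 3), wrap(3))), y1 := wrap(h(wrap(q(h(true, 2, 3), wrap(3))), q(h(true, 2, 3), wrap(3)), q(h(true, 2, 3), wrap(3)))).
No equations remain and no clash or occurs-check failure arose, so a unifier exists.

YES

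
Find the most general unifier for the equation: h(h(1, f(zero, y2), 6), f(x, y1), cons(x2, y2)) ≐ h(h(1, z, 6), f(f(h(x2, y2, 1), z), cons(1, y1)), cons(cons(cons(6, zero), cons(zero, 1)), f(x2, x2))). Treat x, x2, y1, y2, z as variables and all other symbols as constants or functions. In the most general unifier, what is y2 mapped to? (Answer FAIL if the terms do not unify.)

Decompose h/3: h(1, f(zero, y2), 6) ≐ h(1, z, 6),  f(x, y1) ≐ f(f(h(x2, y2, 1), z), cons(1, y1)),  cons(x2, y2) ≐ cons(cons(cons(6, zero), cons(zero, 1)), f(x2, x2)).
Decompose h/3: 1 ≐ 1,  f(zero, y2) ≐ z,  6 ≐ 6.
Delete trivial equation 1 ≐ 1.
Bind z := f(zero, y2); substituting into the one remaining equation that mentions z gives: f(x, y1) ≐ f(f(h(x2, y2, 1), f(zero, y2)), cons(1, y1)).
Delete trivial equation 6 ≐ 6.
Decompose f/2: x ≐ f(h(x2, y2, 1), f(zero, y2)),  y1 ≐ cons(1, y1).
Bind x := f(h(x2, y2, 1), f(zero, y2)); no other remaining equation mentions x.
Occurs check fails: y1 occurs in cons(1, y1); the equation y1 ≐ cons(1, y1) has no finite solution.

FAIL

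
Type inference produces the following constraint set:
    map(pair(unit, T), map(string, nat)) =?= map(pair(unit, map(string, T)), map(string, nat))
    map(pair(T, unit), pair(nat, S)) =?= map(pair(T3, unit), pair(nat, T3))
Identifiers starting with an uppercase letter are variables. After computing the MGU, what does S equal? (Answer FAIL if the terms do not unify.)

FAIL

Decompose map/2: pair(unit, T) =?= pair(unit, map(string, T)),  map(string, nat) =?= map(string, nat).
Decompose pair/2: unit =?= unit,  T =?= map(string, T).
Delete trivial equation unit =?= unit.
Occurs check fails: T occurs in map(string, T); the equation T =?= map(string, T) has no finite solution.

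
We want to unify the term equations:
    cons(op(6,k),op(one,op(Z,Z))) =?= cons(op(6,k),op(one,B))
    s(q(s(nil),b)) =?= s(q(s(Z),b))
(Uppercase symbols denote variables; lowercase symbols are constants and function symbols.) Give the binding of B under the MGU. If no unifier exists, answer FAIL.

op(nil,nil)

Decompose cons/2: op(6,k) =?= op(6,k),  op(one,op(Z,Z)) =?= op(one,B).
Delete trivial equation op(6,k) =?= op(6,k).
Decompose op/2: one =?= one,  op(Z,Z) =?= B.
Delete trivial equation one =?= one.
Bind B := op(Z,Z); no other remaining equation mentions B.
Decompose s/1: q(s(nil),b) =?= q(s(Z),b).
Decompose q/2: s(nil) =?= s(Z),  b =?= b.
Decompose s/1: nil =?= Z.
Bind Z := nil; no other remaining equation mentions Z. Substituting into the earlier binding gives B := op(nil,nil).
Delete trivial equation b =?= b.
MGU = { B ↦ op(nil,nil), Z ↦ nil }, so B ↦ op(nil,nil).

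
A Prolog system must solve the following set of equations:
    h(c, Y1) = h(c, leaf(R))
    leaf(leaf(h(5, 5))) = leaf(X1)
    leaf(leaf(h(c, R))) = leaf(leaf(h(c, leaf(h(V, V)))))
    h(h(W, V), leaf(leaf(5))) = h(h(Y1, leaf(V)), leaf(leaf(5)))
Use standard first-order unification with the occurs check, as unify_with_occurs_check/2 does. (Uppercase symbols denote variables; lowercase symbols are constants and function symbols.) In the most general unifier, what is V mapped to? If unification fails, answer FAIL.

Decompose h/2: c = c,  Y1 = leaf(R).
Delete trivial equation c = c.
Bind Y1 := leaf(R); substituting into the one remaining equation that mentions Y1 gives: h(h(W, V), leaf(leaf(5))) = h(h(leaf(R), leaf(V)), leaf(leaf(5))).
Decompose leaf/1: leaf(h(5, 5)) = X1.
Bind X1 := leaf(h(5, 5)); no other remaining equation mentions X1.
Decompose leaf/1: leaf(h(c, R)) = leaf(h(c, leaf(h(V, V)))).
Decompose leaf/1: h(c, R) = h(c, leaf(h(V, V))).
Decompose h/2: c = c,  R = leaf(h(V, V)).
Delete trivial equation c = c.
Bind R := leaf(h(V, V)); substituting into the remaining equation gives: h(h(W, V), leaf(leaf(5))) = h(h(leaf(leaf(h(V, V))), leaf(V)), leaf(leaf(5))). Substituting into the earlier binding gives Y1 := leaf(leaf(h(V, V))).
Decompose h/2: h(W, V) = h(leaf(leaf(h(V, V))), leaf(V)),  leaf(leaf(5)) = leaf(leaf(5)).
Decompose h/2: W = leaf(leaf(h(V, V))),  V = leaf(V).
Bind W := leaf(leaf(h(V, V))); no other remaining equation mentions W.
Occurs check fails: V occurs in leaf(V); the equation V = leaf(V) has no finite solution.

FAIL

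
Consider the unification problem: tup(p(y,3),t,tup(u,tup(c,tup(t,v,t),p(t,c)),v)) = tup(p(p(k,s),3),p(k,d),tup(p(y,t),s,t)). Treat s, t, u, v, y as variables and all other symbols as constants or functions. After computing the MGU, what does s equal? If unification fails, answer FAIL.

Decompose tup/3: p(y,3) = p(p(k,s),3),  t = p(k,d),  tup(u,tup(c,tup(t,v,t),p(t,c)),v) = tup(p(y,t),s,t).
Decompose p/2: y = p(k,s),  3 = 3.
Bind y := p(k,s); substituting into the one remaining equation that mentions y gives: tup(u,tup(c,tup(t,v,t),p(t,c)),v) = tup(p(p(k,s),t),s,t).
Delete trivial equation 3 = 3.
Bind t := p(k,d); substituting into the remaining equation gives: tup(u,tup(c,tup(p(k,d),v,p(k,d)),p(p(k,d),c)),v) = tup(p(p(k,s),p(k,d)),s,p(k,d)).
Decompose tup/3: u = p(p(k,s),p(k,d)),  tup(c,tup(p(k,d),v,p(k,d)),p(p(k,d),c)) = s,  v = p(k,d).
Bind u := p(p(k,s),p(k,d)); no other remaining equation mentions u.
Bind s := tup(c,tup(p(k,d),v,p(k,d)),p(p(k,d),c)); no other remaining equation mentions s. Substituting into the earlier bindings gives y := p(k,tup(c,tup(p(k,d),v,p(k,d)),p(p(k,d),c))), u := p(p(k,tup(c,tup(p(k,d),v,p(k,d)),p(p(k,d),c))),p(k,d)).
Bind v := p(k,d). Substituting into the earlier bindings gives y := p(k,tup(c,tup(p(k,d),p(k,d),p(k,d)),p(p(k,d),c))), u := p(p(k,tup(c,tup(p(k,d),p(k,d),p(k,d)),p(p(k,d),c))),p(k,d)), s := tup(c,tup(p(k,d),p(k,d),p(k,d)),p(p(k,d),c)).
MGU = { y := p(k,tup(c,tup(p(k,d),p(k,d),p(k,d)),p(p(k,d),c))), t := p(k,d), u := p(p(k,tup(c,tup(p(k,d),p(k,d),p(k,d)),p(p(k,d),c))),p(k,d)), s := tup(c,tup(p(k,d),p(k,d),p(k,d)),p(p(k,d),c)), v := p(k,d) }, so s := tup(c,tup(p(k,d),p(k,d),p(k,d)),p(p(k,d),c)).

tup(c,tup(p(k,d),p(k,d),p(k,d)),p(p(k,d),c))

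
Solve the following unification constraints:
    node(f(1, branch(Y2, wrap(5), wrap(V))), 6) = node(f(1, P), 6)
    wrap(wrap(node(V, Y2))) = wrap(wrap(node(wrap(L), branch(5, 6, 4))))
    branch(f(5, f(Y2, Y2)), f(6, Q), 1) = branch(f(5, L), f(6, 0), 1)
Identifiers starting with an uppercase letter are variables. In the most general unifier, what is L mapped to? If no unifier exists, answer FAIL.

f(branch(5, 6, 4), branch(5, 6, 4))

Decompose node/2: f(1, branch(Y2, wrap(5), wrap(V))) = f(1, P),  6 = 6.
Decompose f/2: 1 = 1,  branch(Y2, wrap(5), wrap(V)) = P.
Delete trivial equation 1 = 1.
Bind P := branch(Y2, wrap(5), wrap(V)); no other remaining equation mentions P.
Delete trivial equation 6 = 6.
Decompose wrap/1: wrap(node(V, Y2)) = wrap(node(wrap(L), branch(5, 6, 4))).
Decompose wrap/1: node(V, Y2) = node(wrap(L), branch(5, 6, 4)).
Decompose node/2: V = wrap(L),  Y2 = branch(5, 6, 4).
Bind V := wrap(L); no other remaining equation mentions V. Substituting into the earlier binding gives P := branch(Y2, wrap(5), wrap(wrap(L))).
Bind Y2 := branch(5, 6, 4); substituting into the remaining equation gives: branch(f(5, f(branch(5, 6, 4), branch(5, 6, 4))), f(6, Q), 1) = branch(f(5, L), f(6, 0), 1). Substituting into the earlier binding gives P := branch(branch(5, 6, 4), wrap(5), wrap(wrap(L))).
Decompose branch/3: f(5, f(branch(5, 6, 4), branch(5, 6, 4))) = f(5, L),  f(6, Q) = f(6, 0),  1 = 1.
Decompose f/2: 5 = 5,  f(branch(5, 6, 4), branch(5, 6, 4)) = L.
Delete trivial equation 5 = 5.
Bind L := f(branch(5, 6, 4), branch(5, 6, 4)); no other remaining equation mentions L. Substituting into the earlier bindings gives P := branch(branch(5, 6, 4), wrap(5), wrap(wrap(f(branch(5, 6, 4), branch(5, 6, 4))))), V := wrap(f(branch(5, 6, 4), branch(5, 6, 4))).
Decompose f/2: 6 = 6,  Q = 0.
Delete trivial equation 6 = 6.
Bind Q := 0; no other remaining equation mentions Q.
Delete trivial equation 1 = 1.
MGU = { P := branch(branch(5, 6, 4), wrap(5), wrap(wrap(f(branch(5, 6, 4), branch(5, 6, 4))))), V := wrap(f(branch(5, 6, 4), branch(5, 6, 4))), Y2 := branch(5, 6, 4), L := f(branch(5, 6, 4), branch(5, 6, 4)), Q := 0 }, so L := f(branch(5, 6, 4), branch(5, 6, 4)).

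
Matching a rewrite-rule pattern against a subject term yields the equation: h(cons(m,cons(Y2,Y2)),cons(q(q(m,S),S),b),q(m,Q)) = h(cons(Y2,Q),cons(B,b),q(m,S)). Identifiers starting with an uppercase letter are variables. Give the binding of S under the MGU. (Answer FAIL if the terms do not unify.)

cons(m,m)

Decompose h/3: cons(m,cons(Y2,Y2)) = cons(Y2,Q),  cons(q(q(m,S),S),b) = cons(B,b),  q(m,Q) = q(m,S).
Decompose cons/2: m = Y2,  cons(Y2,Y2) = Q.
Bind Y2 := m; substituting into the one remaining equation that mentions Y2 gives: cons(m,m) = Q.
Bind Q := cons(m,m); substituting into the one remaining equation that mentions Q gives: q(m,cons(m,m)) = q(m,S).
Decompose cons/2: q(q(m,S),S) = B,  b = b.
Bind B := q(q(m,S),S); no other remaining equation mentions B.
Delete trivial equation b = b.
Decompose q/2: m = m,  cons(m,m) = S.
Delete trivial equation m = m.
Bind S := cons(m,m). Substituting into the earlier binding gives B := q(q(m,cons(m,m)),cons(m,m)).
MGU = { Y2 := m, Q := cons(m,m), B := q(q(m,cons(m,m)),cons(m,m)), S := cons(m,m) }, so S := cons(m,m).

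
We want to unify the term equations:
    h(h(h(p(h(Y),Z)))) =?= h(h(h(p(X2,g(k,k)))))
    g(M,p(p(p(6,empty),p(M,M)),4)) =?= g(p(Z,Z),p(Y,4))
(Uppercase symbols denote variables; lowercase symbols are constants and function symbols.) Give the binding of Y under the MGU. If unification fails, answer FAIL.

p(p(6,empty),p(p(g(k,k),g(k,k)),p(g(k,k),g(k,k))))

Decompose h/1: h(h(p(h(Y),Z))) =?= h(h(p(X2,g(k,k)))).
Decompose h/1: h(p(h(Y),Z)) =?= h(p(X2,g(k,k))).
Decompose h/1: p(h(Y),Z) =?= p(X2,g(k,k)).
Decompose p/2: h(Y) =?= X2,  Z =?= g(k,k).
Bind X2 := h(Y); no other remaining equation mentions X2.
Bind Z := g(k,k); substituting into the remaining equation gives: g(M,p(p(p(6,empty),p(M,M)),4)) =?= g(p(g(k,k),g(k,k)),p(Y,4)).
Decompose g/2: M =?= p(g(k,k),g(k,k)),  p(p(p(6,empty),p(M,M)),4) =?= p(Y,4).
Bind M := p(g(k,k),g(k,k)); substituting into the remaining equation gives: p(p(p(6,empty),p(p(g(k,k),g(k,k)),p(g(k,k),g(k,k)))),4) =?= p(Y,4).
Decompose p/2: p(p(6,empty),p(p(g(k,k),g(k,k)),p(g(k,k),g(k,k)))) =?= Y,  4 =?= 4.
Bind Y := p(p(6,empty),p(p(g(k,k),g(k,k)),p(g(k,k),g(k,k)))); no other remaining equation mentions Y. Substituting into the earlier binding gives X2 := h(p(p(6,empty),p(p(g(k,k),g(k,k)),p(g(k,k),g(k,k))))).
Delete trivial equation 4 =?= 4.
MGU = { X2 := h(p(p(6,empty),p(p(g(k,k),g(k,k)),p(g(k,k),g(k,k))))), Z := g(k,k), M := p(g(k,k),g(k,k)), Y := p(p(6,empty),p(p(g(k,k),g(k,k)),p(g(k,k),g(k,k)))) }, so Y := p(p(6,empty),p(p(g(k,k),g(k,k)),p(g(k,k),g(k,k)))).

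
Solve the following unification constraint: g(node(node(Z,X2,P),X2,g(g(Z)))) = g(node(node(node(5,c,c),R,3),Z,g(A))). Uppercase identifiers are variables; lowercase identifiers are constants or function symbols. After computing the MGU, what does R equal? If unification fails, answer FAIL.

node(5,c,c)

Decompose g/1: node(node(Z,X2,P),X2,g(g(Z))) = node(node(node(5,c,c),R,3),Z,g(A)).
Decompose node/3: node(Z,X2,P) = node(node(5,c,c),R,3),  X2 = Z,  g(g(Z)) = g(A).
Decompose node/3: Z = node(5,c,c),  X2 = R,  P = 3.
Bind Z := node(5,c,c); substituting into the 2 remaining equations that mention Z gives: X2 = node(5,c,c),  g(g(node(5,c,c))) = g(A).
Bind X2 := R; substituting into the one remaining equation that mentions X2 gives: R = node(5,c,c).
Bind P := 3; no other remaining equation mentions P.
Bind R := node(5,c,c); no other remaining equation mentions R. Substituting into the earlier binding gives X2 := node(5,c,c).
Decompose g/1: g(node(5,c,c)) = A.
Bind A := g(node(5,c,c)).
MGU = { Z ↦ node(5,c,c), X2 ↦ node(5,c,c), P ↦ 3, R ↦ node(5,c,c), A ↦ g(node(5,c,c)) }, so R ↦ node(5,c,c).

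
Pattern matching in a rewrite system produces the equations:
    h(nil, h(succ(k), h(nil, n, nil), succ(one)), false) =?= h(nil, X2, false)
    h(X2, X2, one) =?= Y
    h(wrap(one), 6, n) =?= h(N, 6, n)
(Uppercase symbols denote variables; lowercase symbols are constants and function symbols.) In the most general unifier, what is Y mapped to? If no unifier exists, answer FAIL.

Decompose h/3: nil =?= nil,  h(succ(k), h(nil, n, nil), succ(one)) =?= X2,  false =?= false.
Delete trivial equation nil =?= nil.
Bind X2 := h(succ(k), h(nil, n, nil), succ(one)); substituting into the one remaining equation that mentions X2 gives: h(h(succ(k), h(nil, n, nil), succ(one)), h(succ(k), h(nil, n, nil), succ(one)), one) =?= Y.
Delete trivial equation false =?= false.
Bind Y := h(h(succ(k), h(nil, n, nil), succ(one)), h(succ(k), h(nil, n, nil), succ(one)), one); no other remaining equation mentions Y.
Decompose h/3: wrap(one) =?= N,  6 =?= 6,  n =?= n.
Bind N := wrap(one); no other remaining equation mentions N.
Delete trivial equation 6 =?= 6.
Delete trivial equation n =?= n.
MGU = { X2 ↦ h(succ(k), h(nil, n, nil), succ(one)), Y ↦ h(h(succ(k), h(nil, n, nil), succ(one)), h(succ(k), h(nil, n, nil), succ(one)), one), N ↦ wrap(one) }, so Y ↦ h(h(succ(k), h(nil, n, nil), succ(one)), h(succ(k), h(nil, n, nil), succ(one)), one).

h(h(succ(k), h(nil, n, nil), succ(one)), h(succ(k), h(nil, n, nil), succ(one)), one)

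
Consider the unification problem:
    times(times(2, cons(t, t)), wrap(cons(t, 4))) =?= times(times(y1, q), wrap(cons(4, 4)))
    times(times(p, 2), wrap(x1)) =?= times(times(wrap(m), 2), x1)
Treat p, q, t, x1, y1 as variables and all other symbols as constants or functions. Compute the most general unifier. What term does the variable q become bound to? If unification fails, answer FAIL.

FAIL

Decompose times/2: times(2, cons(t, t)) =?= times(y1, q),  wrap(cons(t, 4)) =?= wrap(cons(4, 4)).
Decompose times/2: 2 =?= y1,  cons(t, t) =?= q.
Bind y1 := 2; no other remaining equation mentions y1.
Bind q := cons(t, t); no other remaining equation mentions q.
Decompose wrap/1: cons(t, 4) =?= cons(4, 4).
Decompose cons/2: t =?= 4,  4 =?= 4.
Bind t := 4; no other remaining equation mentions t. Substituting into the earlier binding gives q := cons(4, 4).
Delete trivial equation 4 =?= 4.
Decompose times/2: times(p, 2) =?= times(wrap(m), 2),  wrap(x1) =?= x1.
Decompose times/2: p =?= wrap(m),  2 =?= 2.
Bind p := wrap(m); no other remaining equation mentions p.
Delete trivial equation 2 =?= 2.
Occurs check fails: x1 occurs in wrap(x1); the equation x1 =?= wrap(x1) has no finite solution.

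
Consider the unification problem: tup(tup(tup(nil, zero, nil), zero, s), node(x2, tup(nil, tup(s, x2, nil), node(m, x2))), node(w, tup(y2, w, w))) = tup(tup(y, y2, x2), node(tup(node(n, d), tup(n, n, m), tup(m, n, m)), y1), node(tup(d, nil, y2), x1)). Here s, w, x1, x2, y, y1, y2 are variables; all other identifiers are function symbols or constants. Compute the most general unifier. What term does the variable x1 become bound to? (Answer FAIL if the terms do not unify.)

Decompose tup/3: tup(tup(nil, zero, nil), zero, s) = tup(y, y2, x2),  node(x2, tup(nil, tup(s, x2, nil), node(m, x2))) = node(tup(node(n, d), tup(n, n, m), tup(m, n, m)), y1),  node(w, tup(y2, w, w)) = node(tup(d, nil, y2), x1).
Decompose tup/3: tup(nil, zero, nil) = y,  zero = y2,  s = x2.
Bind y := tup(nil, zero, nil); no other remaining equation mentions y.
Bind y2 := zero; substituting into the one remaining equation that mentions y2 gives: node(w, tup(zero, w, w)) = node(tup(d, nil, zero), x1).
Bind s := x2; substituting into the one remaining equation that mentions s gives: node(x2, tup(nil, tup(x2, x2, nil), node(m, x2))) = node(tup(node(n, d), tup(n, n, m), tup(m, n, m)), y1).
Decompose node/2: x2 = tup(node(n, d), tup(n, n, m), tup(m, n, m)),  tup(nil, tup(x2, x2, nil), node(m, x2)) = y1.
Bind x2 := tup(node(n, d), tup(n, n, m), tup(m, n, m)); substituting into the one remaining equation that mentions x2 gives: tup(nil, tup(tup(node(n, d), tup(n, n, m), tup(m, n, m)), tup(node(n, d), tup(n, n, m), tup(m, n, m)), nil), node(m, tup(node(n, d), tup(n, n, m), tup(m, n, m)))) = y1. Substituting into the earlier binding gives s := tup(node(n, d), tup(n, n, m), tup(m, n, m)).
Bind y1 := tup(nil, tup(tup(node(n, d), tup(n, n, m), tup(m, n, m)), tup(node(n, d), tup(n, n, m), tup(m, n, m)), nil), node(m, tup(node(n, d), tup(n, n, m), tup(m, n, m)))); no other remaining equation mentions y1.
Decompose node/2: w = tup(d, nil, zero),  tup(zero, w, w) = x1.
Bind w := tup(d, nil, zero); substituting into the remaining equation gives: tup(zero, tup(d, nil, zero), tup(d, nil, zero)) = x1.
Bind x1 := tup(zero, tup(d, nil, zero), tup(d, nil, zero)).
MGU = { y -> tup(nil, zero, nil), y2 -> zero, s -> tup(node(n, d), tup(n, n, m), tup(m, n, m)), x2 -> tup(node(n, d), tup(n, n, m), tup(m, n, m)), y1 -> tup(nil, tup(tup(node(n, d), tup(n, n, m), tup(m, n, m)), tup(node(n, d), tup(n, n, m), tup(m, n, m)), nil), node(m, tup(node(n, d), tup(n, n, m), tup(m, n, m)))), w -> tup(d, nil, zero), x1 -> tup(zero, tup(d, nil, zero), tup(d, nil, zero)) }, so x1 -> tup(zero, tup(d, nil, zero), tup(d, nil, zero)).

tup(zero, tup(d, nil, zero), tup(d, nil, zero))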